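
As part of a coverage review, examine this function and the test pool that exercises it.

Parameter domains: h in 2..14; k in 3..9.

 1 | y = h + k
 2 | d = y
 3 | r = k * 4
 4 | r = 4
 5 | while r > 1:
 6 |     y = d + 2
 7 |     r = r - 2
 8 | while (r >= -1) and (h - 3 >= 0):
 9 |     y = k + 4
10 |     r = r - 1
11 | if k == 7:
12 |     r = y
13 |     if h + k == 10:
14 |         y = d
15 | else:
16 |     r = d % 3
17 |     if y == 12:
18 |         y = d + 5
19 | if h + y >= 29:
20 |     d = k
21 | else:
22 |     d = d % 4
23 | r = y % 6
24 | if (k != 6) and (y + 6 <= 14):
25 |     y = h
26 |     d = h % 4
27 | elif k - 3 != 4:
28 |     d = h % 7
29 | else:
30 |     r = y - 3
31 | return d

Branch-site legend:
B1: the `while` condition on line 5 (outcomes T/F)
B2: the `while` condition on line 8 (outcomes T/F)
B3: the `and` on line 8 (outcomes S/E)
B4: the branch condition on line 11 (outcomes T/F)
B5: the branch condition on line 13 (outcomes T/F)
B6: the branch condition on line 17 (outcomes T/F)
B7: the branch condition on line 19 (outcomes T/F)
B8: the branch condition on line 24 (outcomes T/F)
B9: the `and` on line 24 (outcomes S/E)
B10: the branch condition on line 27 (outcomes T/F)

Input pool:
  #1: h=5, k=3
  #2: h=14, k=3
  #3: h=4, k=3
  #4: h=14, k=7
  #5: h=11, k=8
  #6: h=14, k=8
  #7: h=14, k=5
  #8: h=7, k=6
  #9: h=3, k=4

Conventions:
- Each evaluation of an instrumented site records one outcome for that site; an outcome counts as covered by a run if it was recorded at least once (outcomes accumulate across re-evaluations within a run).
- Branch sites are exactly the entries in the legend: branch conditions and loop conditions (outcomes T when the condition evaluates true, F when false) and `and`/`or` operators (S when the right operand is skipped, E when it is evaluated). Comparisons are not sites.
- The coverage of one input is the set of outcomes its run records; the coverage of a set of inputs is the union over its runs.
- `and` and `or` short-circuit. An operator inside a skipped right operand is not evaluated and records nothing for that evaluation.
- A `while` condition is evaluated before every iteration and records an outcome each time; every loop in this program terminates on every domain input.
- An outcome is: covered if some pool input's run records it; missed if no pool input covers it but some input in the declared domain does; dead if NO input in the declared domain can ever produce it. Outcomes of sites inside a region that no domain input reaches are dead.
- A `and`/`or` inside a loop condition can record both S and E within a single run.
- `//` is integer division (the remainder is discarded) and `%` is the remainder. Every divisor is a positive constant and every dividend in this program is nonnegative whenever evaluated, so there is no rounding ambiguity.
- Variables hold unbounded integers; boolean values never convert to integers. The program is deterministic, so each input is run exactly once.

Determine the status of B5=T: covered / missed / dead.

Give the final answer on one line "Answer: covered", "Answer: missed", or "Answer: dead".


no pool input records B5=T
but domain input (h=3, k=7) does record it -> reachable, so missed
Answer: missed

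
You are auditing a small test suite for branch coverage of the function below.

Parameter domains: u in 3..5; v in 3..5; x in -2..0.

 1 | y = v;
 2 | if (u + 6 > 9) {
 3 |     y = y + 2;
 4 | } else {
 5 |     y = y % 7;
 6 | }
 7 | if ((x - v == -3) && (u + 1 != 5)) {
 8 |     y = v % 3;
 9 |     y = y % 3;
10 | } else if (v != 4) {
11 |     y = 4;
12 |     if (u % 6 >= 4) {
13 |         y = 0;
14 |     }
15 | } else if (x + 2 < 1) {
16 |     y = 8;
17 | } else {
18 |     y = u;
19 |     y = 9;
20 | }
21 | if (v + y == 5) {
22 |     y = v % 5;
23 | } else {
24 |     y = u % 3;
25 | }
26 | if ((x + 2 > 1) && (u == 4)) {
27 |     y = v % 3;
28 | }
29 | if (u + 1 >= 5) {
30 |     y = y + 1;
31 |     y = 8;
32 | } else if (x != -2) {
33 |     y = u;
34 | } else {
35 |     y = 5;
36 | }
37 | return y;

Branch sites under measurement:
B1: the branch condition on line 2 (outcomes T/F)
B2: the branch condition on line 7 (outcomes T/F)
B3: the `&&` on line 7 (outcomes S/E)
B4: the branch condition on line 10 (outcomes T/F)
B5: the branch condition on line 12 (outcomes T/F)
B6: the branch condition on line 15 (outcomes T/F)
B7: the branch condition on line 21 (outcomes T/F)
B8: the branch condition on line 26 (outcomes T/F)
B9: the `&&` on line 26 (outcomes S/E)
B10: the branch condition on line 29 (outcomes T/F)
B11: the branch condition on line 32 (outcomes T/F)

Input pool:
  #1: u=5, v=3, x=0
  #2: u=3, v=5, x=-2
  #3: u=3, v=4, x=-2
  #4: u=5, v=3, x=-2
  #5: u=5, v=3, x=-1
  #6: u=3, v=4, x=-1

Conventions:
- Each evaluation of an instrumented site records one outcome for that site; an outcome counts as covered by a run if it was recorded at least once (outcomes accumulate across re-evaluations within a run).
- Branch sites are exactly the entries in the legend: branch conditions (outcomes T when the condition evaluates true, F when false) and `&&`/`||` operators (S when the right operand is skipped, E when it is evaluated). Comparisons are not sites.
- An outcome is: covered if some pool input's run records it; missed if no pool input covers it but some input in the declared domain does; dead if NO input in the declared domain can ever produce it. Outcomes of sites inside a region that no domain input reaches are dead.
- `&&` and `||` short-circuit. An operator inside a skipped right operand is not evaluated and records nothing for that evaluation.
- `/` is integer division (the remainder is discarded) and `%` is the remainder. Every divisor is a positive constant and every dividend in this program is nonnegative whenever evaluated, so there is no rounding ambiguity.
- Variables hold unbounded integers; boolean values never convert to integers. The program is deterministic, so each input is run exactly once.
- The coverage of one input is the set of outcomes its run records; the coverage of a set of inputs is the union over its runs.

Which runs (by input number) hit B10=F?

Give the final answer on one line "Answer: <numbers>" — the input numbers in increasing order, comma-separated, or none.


input #1 (u=5, v=3, x=0): does not produce B10=F
input #2 (u=3, v=5, x=-2): produces B10=F
input #3 (u=3, v=4, x=-2): produces B10=F
input #4 (u=5, v=3, x=-2): does not produce B10=F
input #5 (u=5, v=3, x=-1): does not produce B10=F
input #6 (u=3, v=4, x=-1): produces B10=F
Answer: 2, 3, 6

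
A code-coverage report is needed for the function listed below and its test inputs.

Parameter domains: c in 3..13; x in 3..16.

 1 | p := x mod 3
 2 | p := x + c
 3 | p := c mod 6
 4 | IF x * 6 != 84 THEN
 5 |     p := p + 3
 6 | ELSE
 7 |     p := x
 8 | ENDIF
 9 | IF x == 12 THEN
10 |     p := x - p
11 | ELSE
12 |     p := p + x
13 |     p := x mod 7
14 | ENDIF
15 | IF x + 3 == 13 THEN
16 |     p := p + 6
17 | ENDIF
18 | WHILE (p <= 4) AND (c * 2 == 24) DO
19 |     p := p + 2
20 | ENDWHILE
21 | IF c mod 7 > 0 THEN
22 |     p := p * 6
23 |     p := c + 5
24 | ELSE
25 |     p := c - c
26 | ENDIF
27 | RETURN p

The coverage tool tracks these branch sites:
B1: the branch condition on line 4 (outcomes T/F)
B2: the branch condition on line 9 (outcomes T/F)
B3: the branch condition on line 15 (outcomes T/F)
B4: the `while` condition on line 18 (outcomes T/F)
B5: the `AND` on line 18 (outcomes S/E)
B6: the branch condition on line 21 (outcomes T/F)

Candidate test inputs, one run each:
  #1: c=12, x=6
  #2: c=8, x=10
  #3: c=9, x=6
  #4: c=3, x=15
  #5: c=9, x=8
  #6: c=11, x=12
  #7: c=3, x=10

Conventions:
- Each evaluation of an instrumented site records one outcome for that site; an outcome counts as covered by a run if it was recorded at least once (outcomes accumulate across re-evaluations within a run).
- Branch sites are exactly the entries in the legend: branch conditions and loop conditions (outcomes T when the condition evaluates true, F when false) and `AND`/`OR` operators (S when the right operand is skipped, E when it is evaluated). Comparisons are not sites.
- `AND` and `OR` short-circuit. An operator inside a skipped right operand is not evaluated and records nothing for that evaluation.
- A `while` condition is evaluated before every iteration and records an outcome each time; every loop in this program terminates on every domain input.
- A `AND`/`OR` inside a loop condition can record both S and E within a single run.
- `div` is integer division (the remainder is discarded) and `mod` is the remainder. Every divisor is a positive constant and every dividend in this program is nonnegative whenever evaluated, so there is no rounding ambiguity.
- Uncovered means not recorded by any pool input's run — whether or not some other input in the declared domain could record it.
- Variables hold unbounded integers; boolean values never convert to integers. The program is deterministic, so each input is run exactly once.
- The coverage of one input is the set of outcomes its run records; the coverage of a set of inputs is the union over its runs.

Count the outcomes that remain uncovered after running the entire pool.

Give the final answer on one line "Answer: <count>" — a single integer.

test 1 (c=12, x=6) fires B1->T, B2->F, B3->F, B5->S, B4->F, B6->T; hits B1=T, B2=F, B3=F, B4=F, B5=S, B6=T
test 2 (c=8, x=10) fires B1->T, B2->F, B3->T, B5->S, B4->F, B6->T; hits B1=T, B2=F, B3=T, B4=F, B5=S, B6=T
test 3 (c=9, x=6) fires B1->T, B2->F, B3->F, B5->S, B4->F, B6->T; hits B1=T, B2=F, B3=F, B4=F, B5=S, B6=T
test 4 (c=3, x=15) fires B1->T, B2->F, B3->F, B5->E, B4->F, B6->T; hits B1=T, B2=F, B3=F, B4=F, B5=E, B6=T
test 5 (c=9, x=8) fires B1->T, B2->F, B3->F, B5->E, B4->F, B6->T; hits B1=T, B2=F, B3=F, B4=F, B5=E, B6=T
test 6 (c=11, x=12) fires B1->T, B2->T, B3->F, B5->E, B4->F, B6->T; hits B1=T, B2=T, B3=F, B4=F, B5=E, B6=T
test 7 (c=3, x=10) fires B1->T, B2->F, B3->T, B5->S, B4->F, B6->T; hits B1=T, B2=F, B3=T, B4=F, B5=S, B6=T
union over the pool: B1=T, B2=T, B2=F, B3=T, B3=F, B4=F, B5=S, B5=E, B6=T
uncovered (3 of 12): B1=F, B4=T, B6=F

Answer: 3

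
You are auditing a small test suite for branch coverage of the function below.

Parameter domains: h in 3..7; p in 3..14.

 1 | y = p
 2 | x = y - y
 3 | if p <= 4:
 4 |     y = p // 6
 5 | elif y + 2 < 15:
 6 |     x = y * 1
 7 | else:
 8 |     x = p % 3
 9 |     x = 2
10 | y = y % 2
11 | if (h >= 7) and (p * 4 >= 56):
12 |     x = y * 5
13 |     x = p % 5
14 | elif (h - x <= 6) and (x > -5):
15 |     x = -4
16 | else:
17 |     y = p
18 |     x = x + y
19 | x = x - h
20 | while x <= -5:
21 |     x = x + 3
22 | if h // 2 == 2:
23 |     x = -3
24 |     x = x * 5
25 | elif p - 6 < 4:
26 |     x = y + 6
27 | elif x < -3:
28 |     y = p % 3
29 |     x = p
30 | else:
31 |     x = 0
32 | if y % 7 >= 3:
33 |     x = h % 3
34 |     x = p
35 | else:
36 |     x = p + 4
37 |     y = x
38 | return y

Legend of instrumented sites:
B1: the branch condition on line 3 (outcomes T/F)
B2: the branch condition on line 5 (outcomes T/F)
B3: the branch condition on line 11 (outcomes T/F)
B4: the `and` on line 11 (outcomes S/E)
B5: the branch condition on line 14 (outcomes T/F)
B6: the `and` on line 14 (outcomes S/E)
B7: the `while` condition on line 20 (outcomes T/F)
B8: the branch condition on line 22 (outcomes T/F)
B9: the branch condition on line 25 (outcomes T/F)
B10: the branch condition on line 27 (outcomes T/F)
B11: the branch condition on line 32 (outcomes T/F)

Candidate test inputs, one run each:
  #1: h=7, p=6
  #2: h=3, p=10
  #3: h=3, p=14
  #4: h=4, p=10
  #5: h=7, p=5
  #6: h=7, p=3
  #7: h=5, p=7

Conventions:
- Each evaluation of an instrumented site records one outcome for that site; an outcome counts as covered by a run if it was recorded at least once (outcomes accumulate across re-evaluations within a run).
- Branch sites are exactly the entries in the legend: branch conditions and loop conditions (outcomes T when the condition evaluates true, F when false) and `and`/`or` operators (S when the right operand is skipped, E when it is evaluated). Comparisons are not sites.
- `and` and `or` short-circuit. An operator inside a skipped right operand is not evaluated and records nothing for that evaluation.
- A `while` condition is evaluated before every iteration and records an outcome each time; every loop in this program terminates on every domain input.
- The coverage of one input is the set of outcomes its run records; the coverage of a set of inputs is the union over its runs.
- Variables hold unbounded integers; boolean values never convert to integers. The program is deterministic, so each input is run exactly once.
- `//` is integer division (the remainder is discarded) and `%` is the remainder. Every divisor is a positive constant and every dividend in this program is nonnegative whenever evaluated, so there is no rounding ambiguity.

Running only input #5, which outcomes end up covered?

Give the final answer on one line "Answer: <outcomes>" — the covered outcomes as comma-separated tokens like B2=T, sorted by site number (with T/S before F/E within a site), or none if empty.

Event log for input #5 (h=7, p=5):
  B1->F, B2->T, B4->E, B3->F, B6->E, B5->T, B7->T, B7->T, B7->T, B7->F
  B8->F, B9->T, B11->F
collecting distinct outcomes: B1=F, B2=T, B3=F, B4=E, B5=T, B6=E, B7=T, B7=F, B8=F, B9=T, B11=F

Answer: B1=F, B2=T, B3=F, B4=E, B5=T, B6=E, B7=T, B7=F, B8=F, B9=T, B11=F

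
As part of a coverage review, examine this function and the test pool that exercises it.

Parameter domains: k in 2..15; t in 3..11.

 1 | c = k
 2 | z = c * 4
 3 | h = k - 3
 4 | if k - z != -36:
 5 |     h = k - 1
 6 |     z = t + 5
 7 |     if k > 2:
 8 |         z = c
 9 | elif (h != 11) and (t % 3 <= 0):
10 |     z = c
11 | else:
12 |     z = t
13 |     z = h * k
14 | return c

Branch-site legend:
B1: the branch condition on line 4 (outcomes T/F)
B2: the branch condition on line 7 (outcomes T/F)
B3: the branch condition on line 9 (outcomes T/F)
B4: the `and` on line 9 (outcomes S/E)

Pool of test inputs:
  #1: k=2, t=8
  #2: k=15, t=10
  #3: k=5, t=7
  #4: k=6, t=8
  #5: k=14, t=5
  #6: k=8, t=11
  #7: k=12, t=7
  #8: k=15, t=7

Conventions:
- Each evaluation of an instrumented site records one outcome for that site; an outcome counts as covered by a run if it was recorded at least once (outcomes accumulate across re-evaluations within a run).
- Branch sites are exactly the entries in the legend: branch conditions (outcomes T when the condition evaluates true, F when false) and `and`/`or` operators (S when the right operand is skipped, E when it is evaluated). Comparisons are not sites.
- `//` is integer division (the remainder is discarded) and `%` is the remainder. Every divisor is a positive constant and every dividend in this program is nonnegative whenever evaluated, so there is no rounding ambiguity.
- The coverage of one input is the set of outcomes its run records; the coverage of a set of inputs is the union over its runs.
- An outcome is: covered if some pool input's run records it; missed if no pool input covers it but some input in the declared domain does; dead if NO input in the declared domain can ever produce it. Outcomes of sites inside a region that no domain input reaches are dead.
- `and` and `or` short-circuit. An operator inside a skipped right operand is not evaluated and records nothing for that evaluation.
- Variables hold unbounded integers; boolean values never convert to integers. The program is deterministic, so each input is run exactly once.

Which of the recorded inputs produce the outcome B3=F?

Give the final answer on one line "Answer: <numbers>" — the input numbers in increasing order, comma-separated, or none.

input #1 (k=2, t=8): never hits B3=F
input #2 (k=15, t=10): never hits B3=F
input #3 (k=5, t=7): never hits B3=F
input #4 (k=6, t=8): never hits B3=F
input #5 (k=14, t=5): never hits B3=F
input #6 (k=8, t=11): never hits B3=F
input #7 (k=12, t=7): hits B3=F
input #8 (k=15, t=7): never hits B3=F

Answer: 7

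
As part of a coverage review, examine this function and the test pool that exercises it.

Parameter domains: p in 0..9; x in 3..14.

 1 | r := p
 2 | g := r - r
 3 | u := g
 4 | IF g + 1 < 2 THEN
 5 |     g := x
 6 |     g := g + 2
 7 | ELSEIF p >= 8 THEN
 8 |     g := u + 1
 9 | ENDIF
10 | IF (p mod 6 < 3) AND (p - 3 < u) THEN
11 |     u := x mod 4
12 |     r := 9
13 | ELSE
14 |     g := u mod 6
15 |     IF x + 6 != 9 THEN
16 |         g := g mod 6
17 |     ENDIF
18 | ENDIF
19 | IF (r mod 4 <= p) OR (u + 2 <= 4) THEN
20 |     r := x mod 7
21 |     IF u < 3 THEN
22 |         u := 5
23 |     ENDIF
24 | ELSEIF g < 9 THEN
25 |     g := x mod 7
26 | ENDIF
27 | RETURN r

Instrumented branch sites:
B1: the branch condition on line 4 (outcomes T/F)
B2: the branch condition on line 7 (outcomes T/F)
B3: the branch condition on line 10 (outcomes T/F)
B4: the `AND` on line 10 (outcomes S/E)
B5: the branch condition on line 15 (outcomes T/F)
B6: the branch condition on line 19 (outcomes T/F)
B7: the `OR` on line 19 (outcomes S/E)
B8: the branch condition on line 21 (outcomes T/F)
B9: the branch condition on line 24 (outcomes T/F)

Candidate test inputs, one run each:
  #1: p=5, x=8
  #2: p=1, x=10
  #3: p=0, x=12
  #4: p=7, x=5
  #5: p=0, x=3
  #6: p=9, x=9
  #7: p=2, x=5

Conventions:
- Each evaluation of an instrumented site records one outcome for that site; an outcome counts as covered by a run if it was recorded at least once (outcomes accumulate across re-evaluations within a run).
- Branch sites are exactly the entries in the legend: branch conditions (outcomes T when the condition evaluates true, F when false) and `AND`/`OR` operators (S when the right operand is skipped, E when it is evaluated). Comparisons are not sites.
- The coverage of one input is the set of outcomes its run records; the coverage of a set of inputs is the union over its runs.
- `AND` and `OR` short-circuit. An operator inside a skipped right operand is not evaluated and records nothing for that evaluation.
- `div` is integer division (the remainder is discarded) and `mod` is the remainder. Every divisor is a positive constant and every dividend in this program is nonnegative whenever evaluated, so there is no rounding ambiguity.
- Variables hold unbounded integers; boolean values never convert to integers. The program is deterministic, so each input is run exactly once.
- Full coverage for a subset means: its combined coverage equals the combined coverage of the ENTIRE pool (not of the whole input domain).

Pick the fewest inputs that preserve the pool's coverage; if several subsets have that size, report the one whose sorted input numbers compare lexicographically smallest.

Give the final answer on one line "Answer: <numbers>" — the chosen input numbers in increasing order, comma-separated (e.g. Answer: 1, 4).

input #1 (p=5, x=8): events B1->T, B4->S, B3->F, B5->T, B7->S, B6->T, B8->T; covers B1=T, B3=F, B4=S, B5=T, B6=T, B7=S, B8=T
input #2 (p=1, x=10): events B1->T, B4->E, B3->T, B7->S, B6->T, B8->T; covers B1=T, B3=T, B4=E, B6=T, B7=S, B8=T
input #3 (p=0, x=12): events B1->T, B4->E, B3->T, B7->E, B6->T, B8->T; covers B1=T, B3=T, B4=E, B6=T, B7=E, B8=T
input #4 (p=7, x=5): events B1->T, B4->E, B3->F, B5->T, B7->S, B6->T, B8->T; covers B1=T, B3=F, B4=E, B5=T, B6=T, B7=S, B8=T
input #5 (p=0, x=3): events B1->T, B4->E, B3->T, B7->E, B6->F, B9->T; covers B1=T, B3=T, B4=E, B6=F, B7=E, B9=T
input #6 (p=9, x=9): events B1->T, B4->S, B3->F, B5->T, B7->S, B6->T, B8->T; covers B1=T, B3=F, B4=S, B5=T, B6=T, B7=S, B8=T
input #7 (p=2, x=5): events B1->T, B4->E, B3->T, B7->S, B6->T, B8->T; covers B1=T, B3=T, B4=E, B6=T, B7=S, B8=T
pool-wide coverage (12 outcomes): B1=T, B3=T, B3=F, B4=S, B4=E, B5=T, B6=T, B6=F, B7=S, B7=E, B8=T, B9=T
every size-1 subset falls short of the 12 outcomes (best: 7/12)
size 2: inputs {1, 5} cover all 12 outcomes, and no lexicographically smaller subset of this size does

Answer: 1, 5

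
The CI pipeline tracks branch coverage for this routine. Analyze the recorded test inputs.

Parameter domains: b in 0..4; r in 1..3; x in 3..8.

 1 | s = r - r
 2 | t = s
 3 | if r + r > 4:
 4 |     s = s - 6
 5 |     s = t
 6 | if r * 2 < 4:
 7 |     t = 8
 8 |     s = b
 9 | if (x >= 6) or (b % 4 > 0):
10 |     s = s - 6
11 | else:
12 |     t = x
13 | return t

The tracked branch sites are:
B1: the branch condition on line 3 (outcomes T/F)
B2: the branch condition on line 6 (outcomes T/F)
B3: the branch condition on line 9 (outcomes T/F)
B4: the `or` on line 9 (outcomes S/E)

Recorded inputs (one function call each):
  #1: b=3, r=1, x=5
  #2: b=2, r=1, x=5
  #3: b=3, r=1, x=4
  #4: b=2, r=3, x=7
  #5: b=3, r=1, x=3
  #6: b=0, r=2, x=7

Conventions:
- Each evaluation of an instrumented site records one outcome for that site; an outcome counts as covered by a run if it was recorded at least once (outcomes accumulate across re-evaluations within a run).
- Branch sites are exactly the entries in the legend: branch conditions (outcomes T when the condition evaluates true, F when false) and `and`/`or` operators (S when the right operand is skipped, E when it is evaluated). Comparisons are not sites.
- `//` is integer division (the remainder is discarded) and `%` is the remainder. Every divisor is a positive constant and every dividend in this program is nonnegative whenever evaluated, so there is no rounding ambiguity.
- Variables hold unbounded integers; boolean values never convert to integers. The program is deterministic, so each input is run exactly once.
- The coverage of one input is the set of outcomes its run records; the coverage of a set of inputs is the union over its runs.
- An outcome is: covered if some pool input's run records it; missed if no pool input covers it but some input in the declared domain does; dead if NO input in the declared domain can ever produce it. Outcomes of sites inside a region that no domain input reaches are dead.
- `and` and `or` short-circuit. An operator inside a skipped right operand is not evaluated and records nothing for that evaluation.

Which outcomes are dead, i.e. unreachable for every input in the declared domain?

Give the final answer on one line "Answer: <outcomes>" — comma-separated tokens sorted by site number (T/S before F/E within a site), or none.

sweeping the full domain (90 inputs) for each outcome:
  reachable outcomes have witnesses, e.g. B1=T (e.g. b=0, r=3, x=3), B1=F (e.g. b=0, r=1, x=3), B2=T (e.g. b=0, r=1, x=3), B2=F (e.g. b=0, r=2, x=3)

Answer: none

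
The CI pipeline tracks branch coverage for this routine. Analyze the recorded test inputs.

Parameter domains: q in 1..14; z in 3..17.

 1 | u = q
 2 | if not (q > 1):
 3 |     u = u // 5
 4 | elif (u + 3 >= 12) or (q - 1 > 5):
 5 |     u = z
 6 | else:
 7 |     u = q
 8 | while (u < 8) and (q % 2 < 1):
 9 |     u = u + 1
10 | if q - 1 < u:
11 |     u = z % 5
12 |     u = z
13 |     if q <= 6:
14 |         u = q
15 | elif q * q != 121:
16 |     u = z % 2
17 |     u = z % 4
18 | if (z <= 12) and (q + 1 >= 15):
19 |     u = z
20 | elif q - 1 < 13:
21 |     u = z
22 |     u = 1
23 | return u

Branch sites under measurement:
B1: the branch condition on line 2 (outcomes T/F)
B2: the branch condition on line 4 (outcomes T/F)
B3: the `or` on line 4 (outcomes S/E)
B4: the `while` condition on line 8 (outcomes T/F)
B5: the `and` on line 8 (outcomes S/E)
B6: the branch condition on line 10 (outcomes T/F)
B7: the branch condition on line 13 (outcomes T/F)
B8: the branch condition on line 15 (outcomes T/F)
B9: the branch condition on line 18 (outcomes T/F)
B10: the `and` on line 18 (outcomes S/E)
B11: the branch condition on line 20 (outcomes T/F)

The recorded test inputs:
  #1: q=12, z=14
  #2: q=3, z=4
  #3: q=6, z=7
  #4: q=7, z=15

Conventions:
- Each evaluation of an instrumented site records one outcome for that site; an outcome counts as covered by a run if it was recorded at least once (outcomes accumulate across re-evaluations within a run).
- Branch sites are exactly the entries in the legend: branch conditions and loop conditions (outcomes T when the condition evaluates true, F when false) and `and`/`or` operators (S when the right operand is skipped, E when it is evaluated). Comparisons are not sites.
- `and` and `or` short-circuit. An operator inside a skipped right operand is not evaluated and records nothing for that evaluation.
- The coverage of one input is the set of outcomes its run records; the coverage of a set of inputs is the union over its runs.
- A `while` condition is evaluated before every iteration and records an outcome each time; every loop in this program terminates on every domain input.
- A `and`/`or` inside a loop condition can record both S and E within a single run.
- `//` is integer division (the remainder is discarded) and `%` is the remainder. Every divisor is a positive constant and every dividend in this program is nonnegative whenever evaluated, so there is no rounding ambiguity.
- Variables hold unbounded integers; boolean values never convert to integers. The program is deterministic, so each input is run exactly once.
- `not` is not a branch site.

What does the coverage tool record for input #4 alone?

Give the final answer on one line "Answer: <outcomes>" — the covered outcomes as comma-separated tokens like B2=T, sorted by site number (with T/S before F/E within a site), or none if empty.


Running input #4 (q=7, z=15), event by event:
  B1->F, B3->E, B2->T, B5->S, B4->F, B6->T, B7->F, B10->S, B9->F, B11->T
distinct outcomes covered: B1=F, B2=T, B3=E, B4=F, B5=S, B6=T, B7=F, B9=F, B10=S, B11=T
Answer: B1=F, B2=T, B3=E, B4=F, B5=S, B6=T, B7=F, B9=F, B10=S, B11=T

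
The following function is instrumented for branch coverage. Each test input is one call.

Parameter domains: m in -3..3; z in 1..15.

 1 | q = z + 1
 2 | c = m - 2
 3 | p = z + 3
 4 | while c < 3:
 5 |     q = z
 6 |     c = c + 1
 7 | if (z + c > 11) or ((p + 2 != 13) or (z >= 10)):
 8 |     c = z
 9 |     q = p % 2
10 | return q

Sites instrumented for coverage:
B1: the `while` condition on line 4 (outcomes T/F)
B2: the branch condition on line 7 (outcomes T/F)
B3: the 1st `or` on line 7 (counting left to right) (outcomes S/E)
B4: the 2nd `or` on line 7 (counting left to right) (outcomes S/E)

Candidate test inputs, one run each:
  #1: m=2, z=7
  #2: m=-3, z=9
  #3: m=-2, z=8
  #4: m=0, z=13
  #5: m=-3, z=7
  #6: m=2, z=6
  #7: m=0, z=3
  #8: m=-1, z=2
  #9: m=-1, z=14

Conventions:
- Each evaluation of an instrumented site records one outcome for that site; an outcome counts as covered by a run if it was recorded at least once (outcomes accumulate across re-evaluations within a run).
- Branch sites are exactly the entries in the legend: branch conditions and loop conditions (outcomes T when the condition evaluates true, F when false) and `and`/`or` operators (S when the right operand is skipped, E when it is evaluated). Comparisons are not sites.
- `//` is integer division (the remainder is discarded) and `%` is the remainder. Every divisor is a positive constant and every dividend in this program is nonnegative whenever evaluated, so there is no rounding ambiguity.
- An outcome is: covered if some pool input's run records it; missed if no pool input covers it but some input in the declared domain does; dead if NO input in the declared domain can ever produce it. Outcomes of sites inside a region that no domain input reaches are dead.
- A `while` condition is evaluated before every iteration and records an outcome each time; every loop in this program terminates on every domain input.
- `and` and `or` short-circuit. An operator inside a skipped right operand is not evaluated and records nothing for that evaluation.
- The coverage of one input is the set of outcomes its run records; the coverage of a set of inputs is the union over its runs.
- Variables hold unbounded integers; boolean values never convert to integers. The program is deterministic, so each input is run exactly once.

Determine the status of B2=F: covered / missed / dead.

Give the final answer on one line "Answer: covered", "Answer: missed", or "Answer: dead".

B2=F is recorded by pool input(s) 3 -> covered

Answer: covered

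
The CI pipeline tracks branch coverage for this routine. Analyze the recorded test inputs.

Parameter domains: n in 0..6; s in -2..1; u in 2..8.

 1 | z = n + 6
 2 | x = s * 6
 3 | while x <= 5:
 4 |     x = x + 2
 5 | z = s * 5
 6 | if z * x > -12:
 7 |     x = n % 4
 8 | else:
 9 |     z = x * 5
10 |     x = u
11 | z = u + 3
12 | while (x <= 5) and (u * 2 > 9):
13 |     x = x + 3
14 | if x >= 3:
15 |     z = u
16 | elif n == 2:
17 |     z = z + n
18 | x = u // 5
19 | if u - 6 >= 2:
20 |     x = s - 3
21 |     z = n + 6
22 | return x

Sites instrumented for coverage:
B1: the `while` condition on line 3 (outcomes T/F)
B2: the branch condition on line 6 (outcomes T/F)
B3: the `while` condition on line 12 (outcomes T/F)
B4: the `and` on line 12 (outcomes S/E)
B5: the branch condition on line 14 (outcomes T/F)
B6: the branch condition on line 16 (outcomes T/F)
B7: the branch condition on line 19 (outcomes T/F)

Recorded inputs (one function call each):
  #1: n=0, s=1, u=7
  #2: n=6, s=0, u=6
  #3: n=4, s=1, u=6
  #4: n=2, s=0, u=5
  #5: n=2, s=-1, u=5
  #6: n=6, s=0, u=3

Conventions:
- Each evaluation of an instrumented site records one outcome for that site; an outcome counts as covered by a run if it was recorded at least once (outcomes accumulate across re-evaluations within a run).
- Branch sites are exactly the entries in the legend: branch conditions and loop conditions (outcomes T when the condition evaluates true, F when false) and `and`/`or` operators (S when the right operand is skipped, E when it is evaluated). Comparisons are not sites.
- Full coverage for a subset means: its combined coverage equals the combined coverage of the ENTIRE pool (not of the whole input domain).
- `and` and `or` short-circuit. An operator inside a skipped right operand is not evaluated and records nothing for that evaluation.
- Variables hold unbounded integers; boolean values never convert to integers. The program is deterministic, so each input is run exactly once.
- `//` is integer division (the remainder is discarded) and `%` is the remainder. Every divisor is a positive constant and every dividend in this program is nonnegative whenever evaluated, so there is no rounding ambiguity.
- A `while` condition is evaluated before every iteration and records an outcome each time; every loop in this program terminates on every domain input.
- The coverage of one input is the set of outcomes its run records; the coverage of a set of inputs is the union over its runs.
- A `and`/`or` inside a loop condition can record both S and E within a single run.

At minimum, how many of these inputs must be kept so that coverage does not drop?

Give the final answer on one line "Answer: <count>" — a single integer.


run #1 (n=0, s=1, u=7) runs B1->F, B2->T, B4->E, B3->T, B4->E, B3->T, B4->S, B3->F, B5->T, B7->F; records B1=F, B2=T, B3=T, B3=F, B4=S, B4=E, B5=T, B7=F
run #2 (n=6, s=0, u=6) runs B1->T, B1->T, B1->T, B1->F, B2->T, B4->E, B3->T, B4->E, B3->T, B4->S, B3->F, B5->T, B7->F; records B1=T, B1=F, B2=T, B3=T, B3=F, B4=S, B4=E, B5=T, B7=F
run #3 (n=4, s=1, u=6) runs B1->F, B2->T, B4->E, B3->T, B4->E, B3->T, B4->S, B3->F, B5->T, B7->F; records B1=F, B2=T, B3=T, B3=F, B4=S, B4=E, B5=T, B7=F
run #4 (n=2, s=0, u=5) runs B1->T, B1->T, B1->T, B1->F, B2->T, B4->E, B3->T, B4->E, B3->T, B4->S, B3->F, B5->T, B7->F; records B1=T, B1=F, B2=T, B3=T, B3=F, B4=S, B4=E, B5=T, B7=F
run #5 (n=2, s=-1, u=5) runs B1->T, B1->T, B1->T, B1->T, B1->T, B1->T, B1->F, B2->F, B4->E, B3->T, B4->S, B3->F, B5->T, B7->F; records B1=T, B1=F, B2=F, B3=T, B3=F, B4=S, B4=E, B5=T, B7=F
run #6 (n=6, s=0, u=3) runs B1->T, B1->T, B1->T, B1->F, B2->T, B4->E, B3->F, B5->F, B6->F, B7->F; records B1=T, B1=F, B2=T, B3=F, B4=E, B5=F, B6=F, B7=F
pool-wide coverage (12 outcomes): B1=T, B1=F, B2=T, B2=F, B3=T, B3=F, B4=S, B4=E, B5=T, B5=F, B6=F, B7=F
no size-1 subset reaches all 12 outcomes (best union: 9/12)
size 2: inputs {5, 6} cover all 12 outcomes, and no lexicographically smaller subset of this size does
Answer: 2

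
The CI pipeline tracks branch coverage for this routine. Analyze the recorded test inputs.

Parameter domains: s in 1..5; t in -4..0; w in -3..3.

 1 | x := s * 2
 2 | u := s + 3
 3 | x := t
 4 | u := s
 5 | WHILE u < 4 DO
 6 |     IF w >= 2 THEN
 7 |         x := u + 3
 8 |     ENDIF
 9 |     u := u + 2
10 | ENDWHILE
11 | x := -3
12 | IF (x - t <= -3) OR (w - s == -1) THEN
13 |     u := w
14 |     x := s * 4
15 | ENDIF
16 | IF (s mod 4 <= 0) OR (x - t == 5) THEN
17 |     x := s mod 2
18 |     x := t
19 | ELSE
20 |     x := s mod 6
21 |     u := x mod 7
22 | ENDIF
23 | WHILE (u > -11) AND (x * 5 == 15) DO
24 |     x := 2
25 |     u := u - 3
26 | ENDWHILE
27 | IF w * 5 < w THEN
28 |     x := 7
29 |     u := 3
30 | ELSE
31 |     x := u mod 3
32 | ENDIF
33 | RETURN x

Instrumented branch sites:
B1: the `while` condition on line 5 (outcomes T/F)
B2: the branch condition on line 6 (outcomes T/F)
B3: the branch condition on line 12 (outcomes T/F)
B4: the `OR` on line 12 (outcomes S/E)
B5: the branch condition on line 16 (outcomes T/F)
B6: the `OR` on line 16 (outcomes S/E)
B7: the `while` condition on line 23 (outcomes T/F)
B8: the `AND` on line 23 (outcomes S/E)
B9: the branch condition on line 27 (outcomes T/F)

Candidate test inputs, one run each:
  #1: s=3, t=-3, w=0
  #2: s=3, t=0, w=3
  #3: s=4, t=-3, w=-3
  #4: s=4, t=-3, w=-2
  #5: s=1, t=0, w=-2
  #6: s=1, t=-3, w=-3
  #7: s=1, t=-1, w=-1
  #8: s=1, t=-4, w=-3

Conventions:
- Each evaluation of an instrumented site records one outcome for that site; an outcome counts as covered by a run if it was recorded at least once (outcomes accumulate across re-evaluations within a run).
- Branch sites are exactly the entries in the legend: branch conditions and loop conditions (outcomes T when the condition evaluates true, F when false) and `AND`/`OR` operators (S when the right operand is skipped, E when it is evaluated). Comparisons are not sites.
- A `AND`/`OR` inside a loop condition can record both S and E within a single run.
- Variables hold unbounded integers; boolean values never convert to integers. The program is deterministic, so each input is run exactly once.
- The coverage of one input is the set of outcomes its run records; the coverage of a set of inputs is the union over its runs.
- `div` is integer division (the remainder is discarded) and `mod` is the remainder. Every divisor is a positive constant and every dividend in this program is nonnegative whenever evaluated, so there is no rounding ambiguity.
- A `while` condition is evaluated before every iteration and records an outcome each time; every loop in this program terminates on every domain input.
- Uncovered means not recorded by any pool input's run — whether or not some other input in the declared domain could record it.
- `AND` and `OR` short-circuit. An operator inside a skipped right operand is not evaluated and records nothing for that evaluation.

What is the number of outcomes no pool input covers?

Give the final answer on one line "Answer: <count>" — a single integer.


input #1 (s=3, t=-3, w=0): events B1->T, B2->F, B1->F, B4->E, B3->F, B6->E, B5->F, B8->E, B7->T, B8->E, B7->F, B9->F; covers B1=T, B1=F, B2=F, B3=F, B4=E, B5=F, B6=E, B7=T, B7=F, B8=E, B9=F
input #2 (s=3, t=0, w=3): events B1->T, B2->T, B1->F, B4->S, B3->T, B6->E, B5->F, B8->E, B7->T, B8->E, B7->F, B9->F; covers B1=T, B1=F, B2=T, B3=T, B4=S, B5=F, B6=E, B7=T, B7=F, B8=E, B9=F
input #3 (s=4, t=-3, w=-3): events B1->F, B4->E, B3->F, B6->S, B5->T, B8->E, B7->F, B9->T; covers B1=F, B3=F, B4=E, B5=T, B6=S, B7=F, B8=E, B9=T
input #4 (s=4, t=-3, w=-2): events B1->F, B4->E, B3->F, B6->S, B5->T, B8->E, B7->F, B9->T; covers B1=F, B3=F, B4=E, B5=T, B6=S, B7=F, B8=E, B9=T
input #5 (s=1, t=0, w=-2): events B1->T, B2->F, B1->T, B2->F, B1->F, B4->S, B3->T, B6->E, B5->F, B8->E, B7->F, B9->T; covers B1=T, B1=F, B2=F, B3=T, B4=S, B5=F, B6=E, B7=F, B8=E, B9=T
input #6 (s=1, t=-3, w=-3): events B1->T, B2->F, B1->T, B2->F, B1->F, B4->E, B3->F, B6->E, B5->F, B8->E, B7->F, B9->T; covers B1=T, B1=F, B2=F, B3=F, B4=E, B5=F, B6=E, B7=F, B8=E, B9=T
input #7 (s=1, t=-1, w=-1): events B1->T, B2->F, B1->T, B2->F, B1->F, B4->E, B3->F, B6->E, B5->F, B8->E, B7->F, B9->T; covers B1=T, B1=F, B2=F, B3=F, B4=E, B5=F, B6=E, B7=F, B8=E, B9=T
input #8 (s=1, t=-4, w=-3): events B1->T, B2->F, B1->T, B2->F, B1->F, B4->E, B3->F, B6->E, B5->F, B8->E, B7->F, B9->T; covers B1=T, B1=F, B2=F, B3=F, B4=E, B5=F, B6=E, B7=F, B8=E, B9=T
union over the pool: B1=T, B1=F, B2=T, B2=F, B3=T, B3=F, B4=S, B4=E, B5=T, B5=F, B6=S, B6=E, B7=T, B7=F, B8=E, B9=T, B9=F
uncovered (1 of 18): B8=S
Answer: 1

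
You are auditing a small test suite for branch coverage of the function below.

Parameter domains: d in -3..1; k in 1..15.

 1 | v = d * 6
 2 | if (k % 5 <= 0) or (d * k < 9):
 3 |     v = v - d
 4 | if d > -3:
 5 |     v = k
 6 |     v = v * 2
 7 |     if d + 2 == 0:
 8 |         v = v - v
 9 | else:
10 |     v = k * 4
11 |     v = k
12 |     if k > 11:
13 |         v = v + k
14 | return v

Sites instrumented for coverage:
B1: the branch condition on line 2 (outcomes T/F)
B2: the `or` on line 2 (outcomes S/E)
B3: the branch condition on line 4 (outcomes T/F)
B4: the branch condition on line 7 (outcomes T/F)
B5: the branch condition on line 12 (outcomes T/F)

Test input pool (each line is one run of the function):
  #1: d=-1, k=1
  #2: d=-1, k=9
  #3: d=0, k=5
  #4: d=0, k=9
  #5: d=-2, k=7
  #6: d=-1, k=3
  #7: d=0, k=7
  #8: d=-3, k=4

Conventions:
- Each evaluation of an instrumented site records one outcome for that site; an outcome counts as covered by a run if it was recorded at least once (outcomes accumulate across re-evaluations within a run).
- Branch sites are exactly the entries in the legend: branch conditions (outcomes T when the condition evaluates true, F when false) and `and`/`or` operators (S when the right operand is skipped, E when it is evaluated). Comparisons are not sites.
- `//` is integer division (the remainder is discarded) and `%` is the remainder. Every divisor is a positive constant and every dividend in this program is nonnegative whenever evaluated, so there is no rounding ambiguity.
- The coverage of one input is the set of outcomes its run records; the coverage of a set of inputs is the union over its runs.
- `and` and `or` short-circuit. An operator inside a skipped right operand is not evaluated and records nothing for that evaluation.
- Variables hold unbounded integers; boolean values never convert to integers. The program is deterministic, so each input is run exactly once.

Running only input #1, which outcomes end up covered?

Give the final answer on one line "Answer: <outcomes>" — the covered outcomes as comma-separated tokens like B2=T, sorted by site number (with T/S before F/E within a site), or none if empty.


Running input #1 (d=-1, k=1), event by event:
  B2->E, B1->T, B3->T, B4->F
collecting distinct outcomes: B1=T, B2=E, B3=T, B4=F
Answer: B1=T, B2=E, B3=T, B4=F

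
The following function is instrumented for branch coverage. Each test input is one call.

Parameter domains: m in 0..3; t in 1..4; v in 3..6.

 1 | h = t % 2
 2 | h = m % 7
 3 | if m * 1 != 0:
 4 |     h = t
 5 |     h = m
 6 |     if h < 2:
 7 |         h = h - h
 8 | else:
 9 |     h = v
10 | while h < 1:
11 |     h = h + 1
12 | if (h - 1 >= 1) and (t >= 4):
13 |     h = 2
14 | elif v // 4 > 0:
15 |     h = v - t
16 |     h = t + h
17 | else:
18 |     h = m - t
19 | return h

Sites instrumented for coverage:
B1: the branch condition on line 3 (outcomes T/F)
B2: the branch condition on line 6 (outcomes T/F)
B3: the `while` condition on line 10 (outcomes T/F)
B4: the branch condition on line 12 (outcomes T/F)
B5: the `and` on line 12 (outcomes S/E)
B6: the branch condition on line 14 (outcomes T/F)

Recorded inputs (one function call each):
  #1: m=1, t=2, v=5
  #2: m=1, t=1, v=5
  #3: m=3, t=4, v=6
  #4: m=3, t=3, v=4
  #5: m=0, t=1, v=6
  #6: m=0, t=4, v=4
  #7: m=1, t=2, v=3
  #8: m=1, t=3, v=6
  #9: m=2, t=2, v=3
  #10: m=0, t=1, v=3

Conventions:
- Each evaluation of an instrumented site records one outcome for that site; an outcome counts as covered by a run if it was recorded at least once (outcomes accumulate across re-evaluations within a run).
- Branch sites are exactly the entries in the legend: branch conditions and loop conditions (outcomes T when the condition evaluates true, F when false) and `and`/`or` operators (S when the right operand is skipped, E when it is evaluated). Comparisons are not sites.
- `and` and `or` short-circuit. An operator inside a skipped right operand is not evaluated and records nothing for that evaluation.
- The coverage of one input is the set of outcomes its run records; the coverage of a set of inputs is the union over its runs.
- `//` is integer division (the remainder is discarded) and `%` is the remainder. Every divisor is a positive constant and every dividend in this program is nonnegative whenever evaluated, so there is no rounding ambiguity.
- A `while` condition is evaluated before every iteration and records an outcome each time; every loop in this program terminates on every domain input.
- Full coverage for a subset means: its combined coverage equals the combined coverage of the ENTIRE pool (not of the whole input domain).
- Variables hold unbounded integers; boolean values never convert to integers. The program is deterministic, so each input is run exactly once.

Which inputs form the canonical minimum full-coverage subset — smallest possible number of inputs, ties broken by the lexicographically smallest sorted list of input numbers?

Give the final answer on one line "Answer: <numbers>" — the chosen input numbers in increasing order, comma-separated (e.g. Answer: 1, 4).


#1 (m=1, t=2, v=5) -> B1->T, B2->T, B3->T, B3->F, B5->S, B4->F, B6->T; covered: B1=T, B2=T, B3=T, B3=F, B4=F, B5=S, B6=T
#2 (m=1, t=1, v=5) -> B1->T, B2->T, B3->T, B3->F, B5->S, B4->F, B6->T; covered: B1=T, B2=T, B3=T, B3=F, B4=F, B5=S, B6=T
#3 (m=3, t=4, v=6) -> B1->T, B2->F, B3->F, B5->E, B4->T; covered: B1=T, B2=F, B3=F, B4=T, B5=E
#4 (m=3, t=3, v=4) -> B1->T, B2->F, B3->F, B5->E, B4->F, B6->T; covered: B1=T, B2=F, B3=F, B4=F, B5=E, B6=T
#5 (m=0, t=1, v=6) -> B1->F, B3->F, B5->E, B4->F, B6->T; covered: B1=F, B3=F, B4=F, B5=E, B6=T
#6 (m=0, t=4, v=4) -> B1->F, B3->F, B5->E, B4->T; covered: B1=F, B3=F, B4=T, B5=E
#7 (m=1, t=2, v=3) -> B1->T, B2->T, B3->T, B3->F, B5->S, B4->F, B6->F; covered: B1=T, B2=T, B3=T, B3=F, B4=F, B5=S, B6=F
#8 (m=1, t=3, v=6) -> B1->T, B2->T, B3->T, B3->F, B5->S, B4->F, B6->T; covered: B1=T, B2=T, B3=T, B3=F, B4=F, B5=S, B6=T
#9 (m=2, t=2, v=3) -> B1->T, B2->F, B3->F, B5->E, B4->F, B6->F; covered: B1=T, B2=F, B3=F, B4=F, B5=E, B6=F
#10 (m=0, t=1, v=3) -> B1->F, B3->F, B5->E, B4->F, B6->F; covered: B1=F, B3=F, B4=F, B5=E, B6=F
the full pool covers 12 outcomes: B1=T, B1=F, B2=T, B2=F, B3=T, B3=F, B4=T, B4=F, B5=S, B5=E, B6=T, B6=F
every size-1 subset falls short of the 12 outcomes (best: 7/12)
every size-2 subset falls short of the 12 outcomes (best: 10/12)
size 3: inputs {1, 3, 10} cover all 12 outcomes, and no lexicographically smaller subset of this size does
Answer: 1, 3, 10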